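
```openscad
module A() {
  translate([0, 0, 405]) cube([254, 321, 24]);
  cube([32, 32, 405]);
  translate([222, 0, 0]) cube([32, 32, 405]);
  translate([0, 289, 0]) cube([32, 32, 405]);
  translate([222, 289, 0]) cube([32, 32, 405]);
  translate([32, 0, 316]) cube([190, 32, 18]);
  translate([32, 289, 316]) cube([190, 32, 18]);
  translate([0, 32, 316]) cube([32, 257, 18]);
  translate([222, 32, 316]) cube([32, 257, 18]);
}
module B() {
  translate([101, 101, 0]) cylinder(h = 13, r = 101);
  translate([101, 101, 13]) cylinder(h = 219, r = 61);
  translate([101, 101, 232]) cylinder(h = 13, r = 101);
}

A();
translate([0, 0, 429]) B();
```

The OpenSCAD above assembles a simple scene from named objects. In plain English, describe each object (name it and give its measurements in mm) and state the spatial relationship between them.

A is a four-legged stool. The seat is 254×321 mm, 24 mm thick, top at z = 429 mm. It stands on four square legs, each 32×32 mm in cross-section, from z = 0 to the seat underside, each flush with a corner of the seat. Four stretchers, 32 mm wide and 18 mm tall, connect adjacent legs with their undersides at z = 316 mm, each running between the inner faces of the legs it joins and aligned with the legs' outer faces on the other axis.

B is a spool: two coaxial disc flanges of radius 101 mm and thickness 13 mm, joined by a core cylinder of radius 61 mm and height 219 mm. The lower flange rests on z = 0 and the three cylinders share a vertical axis.

The spool is on top of the stool.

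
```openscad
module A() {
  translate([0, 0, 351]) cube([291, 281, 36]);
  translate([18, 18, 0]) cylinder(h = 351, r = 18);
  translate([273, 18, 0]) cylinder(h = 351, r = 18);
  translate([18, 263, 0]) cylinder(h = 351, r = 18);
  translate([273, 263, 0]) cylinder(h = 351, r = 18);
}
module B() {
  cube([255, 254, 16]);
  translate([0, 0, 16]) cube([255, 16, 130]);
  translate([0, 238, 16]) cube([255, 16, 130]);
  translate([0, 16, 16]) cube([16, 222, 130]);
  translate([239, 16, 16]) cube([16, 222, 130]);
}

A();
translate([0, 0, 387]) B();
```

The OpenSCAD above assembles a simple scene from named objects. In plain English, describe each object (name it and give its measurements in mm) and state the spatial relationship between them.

A is a four-legged stool. The seat is a 291×281×36 mm slab whose top surface is at z = 387 mm; four round legs, each 36 mm in diameter, run from the floor (z = 0) to the underside of the seat, each leg's axis is inset half a diameter from the nearest pair of seat edges (so the leg's bounding box is flush with the corner).

B is an open storage box with external size 255×254×146 mm and wall thickness 16 mm (the base is also 16 mm thick). The base covers the whole footprint; the four walls stand on the base, with the y-facing walls full-width and the x-facing walls fitting between their inner faces.

The open box is on top of the stool.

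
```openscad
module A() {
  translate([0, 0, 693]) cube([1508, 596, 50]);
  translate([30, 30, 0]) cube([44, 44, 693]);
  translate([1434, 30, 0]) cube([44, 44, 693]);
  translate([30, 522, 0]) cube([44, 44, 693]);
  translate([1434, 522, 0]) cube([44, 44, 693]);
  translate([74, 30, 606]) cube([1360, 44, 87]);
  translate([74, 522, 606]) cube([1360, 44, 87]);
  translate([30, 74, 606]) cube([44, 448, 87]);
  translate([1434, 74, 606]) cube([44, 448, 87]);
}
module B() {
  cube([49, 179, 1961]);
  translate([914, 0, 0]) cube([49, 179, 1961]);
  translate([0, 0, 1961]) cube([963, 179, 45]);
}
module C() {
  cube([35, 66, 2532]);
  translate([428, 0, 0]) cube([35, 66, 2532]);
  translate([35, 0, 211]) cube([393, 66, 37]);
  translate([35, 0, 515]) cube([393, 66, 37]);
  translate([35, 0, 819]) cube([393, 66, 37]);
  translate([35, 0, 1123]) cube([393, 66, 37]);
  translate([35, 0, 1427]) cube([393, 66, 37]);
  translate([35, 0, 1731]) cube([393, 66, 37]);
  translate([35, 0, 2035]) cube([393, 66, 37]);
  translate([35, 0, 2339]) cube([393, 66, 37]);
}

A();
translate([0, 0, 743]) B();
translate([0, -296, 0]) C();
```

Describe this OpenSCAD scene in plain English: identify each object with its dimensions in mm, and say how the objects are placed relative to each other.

A is a table: top 1508 mm (x) × 596 mm (y), 50 mm thick, upper face at z = 743 mm, on four 44×44 mm square legs, each inset 30 mm from the nearest pair of top edges, running from z = 0 to the bottom of the top. Four apron rails, 44 mm thick and 87 mm tall, run between adjacent legs with their top edges flush with the underside of the top and their outer faces flush with the legs' outer faces.

B is a rectangular door frame: two vertical jambs of 49×179 mm section, 1961 mm tall, with a clear opening 865 mm wide between their inner faces. A header 45 mm tall and 179 mm deep lies on top of the jambs and spans the full outside width.

C is a straight ladder. Two 35×66 mm vertical rails, 2532 mm tall, stand 463 mm apart (outside-to-outside) with their front faces coplanar on the −y side. 8 rungs, each 66 mm deep and 37 mm tall, span between the inner faces of the rails, front faces flush with the rails. The lowest rung's underside is at z = 211 mm and rungs are spaced 304 mm apart (underside to underside).

The door frame is on top of the table. The ladder is on the floor beside the table on its −y side.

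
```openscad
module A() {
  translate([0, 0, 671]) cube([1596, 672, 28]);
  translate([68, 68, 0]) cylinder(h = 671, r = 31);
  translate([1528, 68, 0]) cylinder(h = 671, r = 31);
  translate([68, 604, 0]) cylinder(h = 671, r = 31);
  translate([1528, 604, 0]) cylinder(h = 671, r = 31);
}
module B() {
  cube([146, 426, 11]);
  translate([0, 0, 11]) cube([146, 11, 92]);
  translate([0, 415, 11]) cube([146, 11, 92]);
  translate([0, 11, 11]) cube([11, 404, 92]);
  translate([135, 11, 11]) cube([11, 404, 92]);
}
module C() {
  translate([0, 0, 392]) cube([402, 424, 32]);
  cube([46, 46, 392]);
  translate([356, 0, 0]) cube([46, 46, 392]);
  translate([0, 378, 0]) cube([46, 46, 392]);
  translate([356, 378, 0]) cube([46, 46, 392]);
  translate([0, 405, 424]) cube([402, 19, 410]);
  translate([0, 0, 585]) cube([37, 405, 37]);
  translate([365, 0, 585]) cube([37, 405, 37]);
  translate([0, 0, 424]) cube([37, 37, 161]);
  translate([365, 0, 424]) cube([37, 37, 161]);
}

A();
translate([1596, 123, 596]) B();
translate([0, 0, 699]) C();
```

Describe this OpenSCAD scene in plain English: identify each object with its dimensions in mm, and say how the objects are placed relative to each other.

A is a table: top 1596 mm (x) × 672 mm (y), 28 mm thick, upper face at z = 699 mm, on four round legs of 62 mm diameter, each leg's bounding box inset 37 mm from the nearest pair of top edges, running from z = 0 to the bottom of the top.

B is an open storage box with external size 146×426×103 mm and wall thickness 11 mm (the base is also 11 mm thick). The base covers the whole footprint; the four walls stand on the base, with the y-facing walls full-width and the x-facing walls fitting between their inner faces.

C is a chair: 402×424 mm seat, 32 mm thick, top at z = 424 mm, on four 46 mm square corner legs flush with the seat edges. A 19 mm thick backrest slab spans the full seat width, extending 410 mm above the seat top, its back face flush with the seat's +y edge. Two armrests of 37×37 mm section run along each side from the seat's front edge to the front of the backrest, top faces 198 mm above the seat top and outer faces flush with the seat's x-edges; a 37×37 mm post under the front of each armrest stands on the seat at the front corner.

The open box is beside the table with their tops flush at z = 699. The chair is on top of the table.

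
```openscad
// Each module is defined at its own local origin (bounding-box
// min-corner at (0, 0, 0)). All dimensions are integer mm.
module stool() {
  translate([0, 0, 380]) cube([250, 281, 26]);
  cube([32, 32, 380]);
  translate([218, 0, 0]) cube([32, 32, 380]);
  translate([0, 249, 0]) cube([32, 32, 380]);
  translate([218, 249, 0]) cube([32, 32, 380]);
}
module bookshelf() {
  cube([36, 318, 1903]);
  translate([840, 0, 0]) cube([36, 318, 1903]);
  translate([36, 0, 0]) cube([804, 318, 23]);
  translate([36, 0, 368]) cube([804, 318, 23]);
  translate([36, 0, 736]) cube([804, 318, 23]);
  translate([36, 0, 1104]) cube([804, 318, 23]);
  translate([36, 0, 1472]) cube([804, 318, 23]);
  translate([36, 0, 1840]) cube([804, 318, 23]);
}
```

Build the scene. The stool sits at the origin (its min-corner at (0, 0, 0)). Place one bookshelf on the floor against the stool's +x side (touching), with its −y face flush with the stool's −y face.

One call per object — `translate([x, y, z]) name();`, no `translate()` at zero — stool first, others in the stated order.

stool();
translate([250, 0, 0]) bookshelf();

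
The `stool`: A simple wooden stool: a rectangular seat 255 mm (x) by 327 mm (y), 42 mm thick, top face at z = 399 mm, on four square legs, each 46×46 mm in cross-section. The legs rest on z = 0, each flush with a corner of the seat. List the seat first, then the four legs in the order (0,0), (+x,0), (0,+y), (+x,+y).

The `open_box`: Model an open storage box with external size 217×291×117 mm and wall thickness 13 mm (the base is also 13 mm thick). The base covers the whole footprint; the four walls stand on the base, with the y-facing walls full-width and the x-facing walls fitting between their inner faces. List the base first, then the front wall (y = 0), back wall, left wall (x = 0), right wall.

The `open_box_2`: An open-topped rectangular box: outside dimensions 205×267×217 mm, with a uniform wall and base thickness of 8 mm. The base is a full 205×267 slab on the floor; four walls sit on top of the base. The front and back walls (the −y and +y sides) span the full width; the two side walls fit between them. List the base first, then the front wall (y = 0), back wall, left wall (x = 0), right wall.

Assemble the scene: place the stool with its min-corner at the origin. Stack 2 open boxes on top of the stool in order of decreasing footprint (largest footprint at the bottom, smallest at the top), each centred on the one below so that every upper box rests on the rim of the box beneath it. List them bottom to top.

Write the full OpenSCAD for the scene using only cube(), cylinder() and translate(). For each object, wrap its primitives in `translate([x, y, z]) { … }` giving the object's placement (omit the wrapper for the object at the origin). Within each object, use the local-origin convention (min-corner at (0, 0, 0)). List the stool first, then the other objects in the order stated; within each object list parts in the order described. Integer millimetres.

translate([0, 0, 357]) cube([255, 327, 42]);
cube([46, 46, 357]);
translate([209, 0, 0]) cube([46, 46, 357]);
translate([0, 281, 0]) cube([46, 46, 357]);
translate([209, 281, 0]) cube([46, 46, 357]);
translate([19, 18, 399]) {
  cube([217, 291, 13]);
  translate([0, 0, 13]) cube([217, 13, 104]);
  translate([0, 278, 13]) cube([217, 13, 104]);
  translate([0, 13, 13]) cube([13, 265, 104]);
  translate([204, 13, 13]) cube([13, 265, 104]);
}
translate([25, 30, 516]) {
  cube([205, 267, 8]);
  translate([0, 0, 8]) cube([205, 8, 209]);
  translate([0, 259, 8]) cube([205, 8, 209]);
  translate([0, 8, 8]) cube([8, 251, 209]);
  translate([197, 8, 8]) cube([8, 251, 209]);
}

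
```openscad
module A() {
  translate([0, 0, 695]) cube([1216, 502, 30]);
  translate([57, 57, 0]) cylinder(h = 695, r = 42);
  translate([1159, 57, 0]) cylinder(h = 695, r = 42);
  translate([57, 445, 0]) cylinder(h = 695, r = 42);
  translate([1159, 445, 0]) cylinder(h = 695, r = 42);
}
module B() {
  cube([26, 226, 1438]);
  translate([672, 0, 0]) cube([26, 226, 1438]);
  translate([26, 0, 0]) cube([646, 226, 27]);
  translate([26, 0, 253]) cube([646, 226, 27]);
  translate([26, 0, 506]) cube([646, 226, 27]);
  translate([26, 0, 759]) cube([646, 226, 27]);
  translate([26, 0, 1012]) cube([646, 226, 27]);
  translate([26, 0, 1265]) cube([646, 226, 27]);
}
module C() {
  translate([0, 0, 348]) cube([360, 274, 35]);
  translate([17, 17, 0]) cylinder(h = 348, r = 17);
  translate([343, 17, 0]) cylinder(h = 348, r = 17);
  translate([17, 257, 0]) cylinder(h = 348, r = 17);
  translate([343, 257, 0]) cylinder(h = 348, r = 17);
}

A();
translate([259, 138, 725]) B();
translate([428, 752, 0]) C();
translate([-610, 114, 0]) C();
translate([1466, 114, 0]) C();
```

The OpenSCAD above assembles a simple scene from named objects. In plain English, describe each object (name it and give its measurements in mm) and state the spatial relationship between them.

A is a table with a 1216×502 mm rectangular top, 30 mm thick, top surface at z = 725 mm, supported by four round legs of 84 mm diameter, each leg's bounding box inset 15 mm from the nearest pair of top edges, running from the floor.

B is an open bookshelf. Two side panels, each 26 mm thick, 226 mm deep and 1438 mm tall, stand 698 mm apart (outside-to-outside). Between them sit 6 shelves, each 27 mm thick and 226 mm deep, spanning the full gap between the sides. The bottom shelf rests on the floor (its underside at z = 0) and the clear gap between one shelf's top and the next shelf's underside is 226 mm.

C is a four-legged stool. The seat is 360×274 mm, 35 mm thick, top at z = 383 mm. It stands on four round legs, each 34 mm in diameter, from z = 0 to the seat underside, each leg's axis is inset half a diameter from the nearest pair of seat edges (so the leg's bounding box is flush with the corner).

The bookshelf is on top of the table, centred. Three stools sit around the table at the +y, −x, +x sides.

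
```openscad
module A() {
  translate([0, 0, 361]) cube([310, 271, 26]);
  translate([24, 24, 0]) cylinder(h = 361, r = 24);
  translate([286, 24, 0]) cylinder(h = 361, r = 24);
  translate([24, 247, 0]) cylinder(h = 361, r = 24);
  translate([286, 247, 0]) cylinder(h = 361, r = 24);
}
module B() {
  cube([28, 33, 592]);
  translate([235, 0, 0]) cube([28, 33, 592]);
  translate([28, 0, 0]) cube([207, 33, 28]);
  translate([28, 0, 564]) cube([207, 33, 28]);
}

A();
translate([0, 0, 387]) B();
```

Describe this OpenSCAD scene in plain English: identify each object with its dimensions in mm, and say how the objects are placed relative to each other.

A is a simple wooden stool: a rectangular seat 310 mm (x) by 271 mm (y), 26 mm thick, top face at z = 387 mm, on four round legs, each 48 mm in diameter. The legs rest on z = 0, each leg's axis is inset half a diameter from the nearest pair of seat edges (so the leg's bounding box is flush with the corner).

B is a picture frame with a 207×536 mm rectangular opening (x by z) and a uniform 28 mm border on every side. Frame depth is 33 mm along y. It is built from two vertical stiles running the full outside height and two horizontal rails spanning the gap between the stiles.

The picture frame is on top of the stool.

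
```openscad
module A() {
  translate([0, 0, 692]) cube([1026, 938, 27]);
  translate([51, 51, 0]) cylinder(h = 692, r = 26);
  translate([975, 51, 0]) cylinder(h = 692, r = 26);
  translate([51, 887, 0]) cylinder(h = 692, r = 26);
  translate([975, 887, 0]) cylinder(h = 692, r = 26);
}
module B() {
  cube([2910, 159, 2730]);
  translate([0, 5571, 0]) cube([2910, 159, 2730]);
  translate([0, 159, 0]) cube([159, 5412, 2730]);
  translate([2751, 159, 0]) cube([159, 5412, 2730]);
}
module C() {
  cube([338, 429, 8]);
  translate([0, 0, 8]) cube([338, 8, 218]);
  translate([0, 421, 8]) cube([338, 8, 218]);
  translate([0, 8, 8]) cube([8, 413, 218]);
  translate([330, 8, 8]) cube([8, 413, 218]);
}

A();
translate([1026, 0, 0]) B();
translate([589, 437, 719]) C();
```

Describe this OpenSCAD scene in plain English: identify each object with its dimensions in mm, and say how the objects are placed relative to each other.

A is a table: top 1026 mm (x) × 938 mm (y), 27 mm thick, upper face at z = 719 mm, on four round legs of 52 mm diameter, each leg's bounding box inset 25 mm from the nearest pair of top edges, running from z = 0 to the bottom of the top.

B is a box-shaped house frame (walls only): outside footprint 2910×5730 mm, wall height 2730 mm, wall thickness 159 mm. The two y-facing walls run the full x-width; the two x-facing walls fit between the inner faces of the y-facing walls.

C is an open-topped rectangular box: outside dimensions 338×429×226 mm, with a uniform wall and base thickness of 8 mm. The base is a full 338×429 slab on the floor; four walls sit on top of the base. The front and back walls (the −y and +y sides) span the full width; the two side walls fit between them.

The house frame is against the table's +x side, with their −y faces flush. The open box is on top of the table.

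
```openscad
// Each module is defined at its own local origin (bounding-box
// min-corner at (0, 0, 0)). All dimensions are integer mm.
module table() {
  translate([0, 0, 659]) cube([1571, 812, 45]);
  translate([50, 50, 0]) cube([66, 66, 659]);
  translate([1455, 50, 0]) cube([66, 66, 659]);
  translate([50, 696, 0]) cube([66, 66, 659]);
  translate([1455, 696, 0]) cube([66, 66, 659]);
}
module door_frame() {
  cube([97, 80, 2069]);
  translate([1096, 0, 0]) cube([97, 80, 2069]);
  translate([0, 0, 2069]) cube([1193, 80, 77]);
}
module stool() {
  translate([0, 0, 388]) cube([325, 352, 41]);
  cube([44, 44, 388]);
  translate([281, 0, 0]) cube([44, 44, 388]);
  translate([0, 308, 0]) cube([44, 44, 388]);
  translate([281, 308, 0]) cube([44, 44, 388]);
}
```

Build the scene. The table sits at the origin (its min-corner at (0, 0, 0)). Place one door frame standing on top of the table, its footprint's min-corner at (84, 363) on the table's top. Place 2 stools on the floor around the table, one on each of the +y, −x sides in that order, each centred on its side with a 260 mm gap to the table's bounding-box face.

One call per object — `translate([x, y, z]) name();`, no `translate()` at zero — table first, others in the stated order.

table();
translate([84, 363, 704]) door_frame();
translate([623, 1072, 0]) stool();
translate([-585, 230, 0]) stool();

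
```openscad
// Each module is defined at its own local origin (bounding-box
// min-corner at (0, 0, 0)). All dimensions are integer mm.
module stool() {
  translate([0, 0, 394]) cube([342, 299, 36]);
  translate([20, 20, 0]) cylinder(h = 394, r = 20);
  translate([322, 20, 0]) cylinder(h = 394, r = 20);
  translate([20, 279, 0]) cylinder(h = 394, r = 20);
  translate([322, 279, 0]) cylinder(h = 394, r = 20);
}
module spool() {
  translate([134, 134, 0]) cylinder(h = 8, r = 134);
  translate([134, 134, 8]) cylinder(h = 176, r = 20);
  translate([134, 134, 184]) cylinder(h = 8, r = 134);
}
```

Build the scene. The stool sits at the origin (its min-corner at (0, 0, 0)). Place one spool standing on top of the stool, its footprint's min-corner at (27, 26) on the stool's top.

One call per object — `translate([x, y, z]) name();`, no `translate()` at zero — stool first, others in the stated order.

stool();
translate([27, 26, 430]) spool();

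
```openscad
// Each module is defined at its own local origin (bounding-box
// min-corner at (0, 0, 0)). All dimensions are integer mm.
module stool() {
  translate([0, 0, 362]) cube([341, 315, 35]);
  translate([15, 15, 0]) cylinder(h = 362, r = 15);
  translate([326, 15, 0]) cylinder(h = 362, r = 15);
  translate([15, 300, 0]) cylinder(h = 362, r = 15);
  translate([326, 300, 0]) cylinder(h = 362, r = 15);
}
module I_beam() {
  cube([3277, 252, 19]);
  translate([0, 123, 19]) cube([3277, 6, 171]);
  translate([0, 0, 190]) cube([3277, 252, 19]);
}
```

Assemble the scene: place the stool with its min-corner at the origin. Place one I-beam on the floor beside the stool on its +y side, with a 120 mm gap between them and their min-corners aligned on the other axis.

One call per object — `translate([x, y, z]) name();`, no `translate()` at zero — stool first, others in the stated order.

stool();
translate([0, 435, 0]) I_beam();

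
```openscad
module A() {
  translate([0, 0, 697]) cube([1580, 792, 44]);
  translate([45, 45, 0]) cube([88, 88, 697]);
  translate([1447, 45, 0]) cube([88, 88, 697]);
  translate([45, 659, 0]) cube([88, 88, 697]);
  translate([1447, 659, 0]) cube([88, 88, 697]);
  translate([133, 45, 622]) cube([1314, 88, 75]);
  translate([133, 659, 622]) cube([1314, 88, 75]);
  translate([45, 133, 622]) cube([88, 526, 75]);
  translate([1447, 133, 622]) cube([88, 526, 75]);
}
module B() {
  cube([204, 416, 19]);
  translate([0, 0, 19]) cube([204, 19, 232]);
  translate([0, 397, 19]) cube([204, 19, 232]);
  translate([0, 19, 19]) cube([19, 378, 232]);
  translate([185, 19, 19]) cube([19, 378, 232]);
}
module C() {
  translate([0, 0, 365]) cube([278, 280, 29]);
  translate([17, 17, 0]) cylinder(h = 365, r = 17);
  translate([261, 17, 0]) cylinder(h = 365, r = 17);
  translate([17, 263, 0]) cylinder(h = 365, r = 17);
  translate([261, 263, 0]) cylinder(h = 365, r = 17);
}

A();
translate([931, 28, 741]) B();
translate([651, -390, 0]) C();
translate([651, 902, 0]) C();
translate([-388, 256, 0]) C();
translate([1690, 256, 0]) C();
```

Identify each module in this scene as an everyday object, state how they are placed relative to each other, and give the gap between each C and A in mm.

Each stool's nearest face is 110 mm from the table's bounding box.

A is a table. B is an open box. C is a stool. The open box is on top of the table. Four stools sit around the table at the −y, +y, −x, +x sides. The gap between each stool and the table is 110 mm.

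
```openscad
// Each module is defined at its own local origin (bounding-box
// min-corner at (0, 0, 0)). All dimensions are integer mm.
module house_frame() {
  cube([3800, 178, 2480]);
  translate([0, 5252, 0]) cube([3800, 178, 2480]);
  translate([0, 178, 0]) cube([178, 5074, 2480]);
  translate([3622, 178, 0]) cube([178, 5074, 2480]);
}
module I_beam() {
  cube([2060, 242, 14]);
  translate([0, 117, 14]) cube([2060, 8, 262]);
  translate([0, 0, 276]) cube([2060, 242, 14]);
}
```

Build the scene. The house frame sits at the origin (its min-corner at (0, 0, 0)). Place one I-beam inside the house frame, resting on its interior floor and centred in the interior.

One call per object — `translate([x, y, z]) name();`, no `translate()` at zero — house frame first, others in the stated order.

house_frame();
translate([870, 2594, 0]) I_beam();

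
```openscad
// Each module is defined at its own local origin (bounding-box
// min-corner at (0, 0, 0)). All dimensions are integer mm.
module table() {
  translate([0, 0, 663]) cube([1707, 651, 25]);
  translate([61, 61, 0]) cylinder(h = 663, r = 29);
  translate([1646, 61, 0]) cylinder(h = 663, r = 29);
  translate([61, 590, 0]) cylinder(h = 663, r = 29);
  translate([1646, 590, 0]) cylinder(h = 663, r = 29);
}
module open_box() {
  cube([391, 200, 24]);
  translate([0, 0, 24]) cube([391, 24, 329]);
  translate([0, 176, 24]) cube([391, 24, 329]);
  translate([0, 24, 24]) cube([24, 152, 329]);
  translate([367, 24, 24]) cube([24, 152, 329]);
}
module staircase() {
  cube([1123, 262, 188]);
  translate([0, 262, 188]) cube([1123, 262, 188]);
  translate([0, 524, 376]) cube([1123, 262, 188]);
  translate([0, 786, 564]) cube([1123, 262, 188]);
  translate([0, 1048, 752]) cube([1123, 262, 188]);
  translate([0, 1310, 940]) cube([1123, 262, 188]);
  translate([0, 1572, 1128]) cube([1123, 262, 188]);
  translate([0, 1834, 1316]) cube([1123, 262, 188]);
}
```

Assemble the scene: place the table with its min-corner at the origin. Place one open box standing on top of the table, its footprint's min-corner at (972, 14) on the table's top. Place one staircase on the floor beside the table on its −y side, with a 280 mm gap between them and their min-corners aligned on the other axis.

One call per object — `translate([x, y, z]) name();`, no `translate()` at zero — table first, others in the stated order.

table();
translate([972, 14, 688]) open_box();
translate([0, -2376, 0]) staircase();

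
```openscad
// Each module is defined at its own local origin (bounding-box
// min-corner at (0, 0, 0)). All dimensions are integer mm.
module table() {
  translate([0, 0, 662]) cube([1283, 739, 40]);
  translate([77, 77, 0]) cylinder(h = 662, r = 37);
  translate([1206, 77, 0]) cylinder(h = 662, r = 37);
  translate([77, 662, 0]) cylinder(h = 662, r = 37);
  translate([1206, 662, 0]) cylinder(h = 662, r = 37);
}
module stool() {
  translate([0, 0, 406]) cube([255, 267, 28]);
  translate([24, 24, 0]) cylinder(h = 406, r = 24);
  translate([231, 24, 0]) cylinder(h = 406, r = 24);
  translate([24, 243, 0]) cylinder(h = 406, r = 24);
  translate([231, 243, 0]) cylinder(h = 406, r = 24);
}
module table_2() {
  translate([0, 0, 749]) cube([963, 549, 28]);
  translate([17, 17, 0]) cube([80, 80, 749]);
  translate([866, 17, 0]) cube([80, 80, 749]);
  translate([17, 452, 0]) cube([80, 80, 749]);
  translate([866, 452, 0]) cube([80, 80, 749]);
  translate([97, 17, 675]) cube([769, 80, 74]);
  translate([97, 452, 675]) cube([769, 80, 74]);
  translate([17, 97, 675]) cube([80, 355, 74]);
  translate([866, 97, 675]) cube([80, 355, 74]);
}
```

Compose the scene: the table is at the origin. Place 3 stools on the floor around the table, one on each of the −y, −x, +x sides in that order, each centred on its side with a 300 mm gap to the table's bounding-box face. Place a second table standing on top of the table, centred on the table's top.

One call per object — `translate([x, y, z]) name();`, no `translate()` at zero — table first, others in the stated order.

table();
translate([514, -567, 0]) stool();
translate([-555, 236, 0]) stool();
translate([1583, 236, 0]) stool();
translate([160, 95, 702]) table_2();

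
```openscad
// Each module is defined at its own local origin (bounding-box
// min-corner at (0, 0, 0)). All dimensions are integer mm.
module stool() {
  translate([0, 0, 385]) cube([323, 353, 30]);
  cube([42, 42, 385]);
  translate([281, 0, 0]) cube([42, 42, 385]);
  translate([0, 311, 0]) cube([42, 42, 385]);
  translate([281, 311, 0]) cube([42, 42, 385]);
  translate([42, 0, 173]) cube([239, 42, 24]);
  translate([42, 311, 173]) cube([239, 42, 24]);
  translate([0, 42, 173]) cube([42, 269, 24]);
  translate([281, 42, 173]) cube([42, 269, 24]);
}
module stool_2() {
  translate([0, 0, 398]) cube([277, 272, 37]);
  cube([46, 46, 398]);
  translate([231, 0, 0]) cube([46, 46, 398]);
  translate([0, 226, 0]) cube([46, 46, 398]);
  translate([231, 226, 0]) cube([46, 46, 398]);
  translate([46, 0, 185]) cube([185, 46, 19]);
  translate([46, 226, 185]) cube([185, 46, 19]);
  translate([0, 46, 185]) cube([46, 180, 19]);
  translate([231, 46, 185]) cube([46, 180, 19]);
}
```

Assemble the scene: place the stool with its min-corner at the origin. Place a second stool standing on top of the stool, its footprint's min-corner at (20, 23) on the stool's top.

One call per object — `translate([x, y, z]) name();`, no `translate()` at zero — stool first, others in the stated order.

stool();
translate([20, 23, 415]) stool_2();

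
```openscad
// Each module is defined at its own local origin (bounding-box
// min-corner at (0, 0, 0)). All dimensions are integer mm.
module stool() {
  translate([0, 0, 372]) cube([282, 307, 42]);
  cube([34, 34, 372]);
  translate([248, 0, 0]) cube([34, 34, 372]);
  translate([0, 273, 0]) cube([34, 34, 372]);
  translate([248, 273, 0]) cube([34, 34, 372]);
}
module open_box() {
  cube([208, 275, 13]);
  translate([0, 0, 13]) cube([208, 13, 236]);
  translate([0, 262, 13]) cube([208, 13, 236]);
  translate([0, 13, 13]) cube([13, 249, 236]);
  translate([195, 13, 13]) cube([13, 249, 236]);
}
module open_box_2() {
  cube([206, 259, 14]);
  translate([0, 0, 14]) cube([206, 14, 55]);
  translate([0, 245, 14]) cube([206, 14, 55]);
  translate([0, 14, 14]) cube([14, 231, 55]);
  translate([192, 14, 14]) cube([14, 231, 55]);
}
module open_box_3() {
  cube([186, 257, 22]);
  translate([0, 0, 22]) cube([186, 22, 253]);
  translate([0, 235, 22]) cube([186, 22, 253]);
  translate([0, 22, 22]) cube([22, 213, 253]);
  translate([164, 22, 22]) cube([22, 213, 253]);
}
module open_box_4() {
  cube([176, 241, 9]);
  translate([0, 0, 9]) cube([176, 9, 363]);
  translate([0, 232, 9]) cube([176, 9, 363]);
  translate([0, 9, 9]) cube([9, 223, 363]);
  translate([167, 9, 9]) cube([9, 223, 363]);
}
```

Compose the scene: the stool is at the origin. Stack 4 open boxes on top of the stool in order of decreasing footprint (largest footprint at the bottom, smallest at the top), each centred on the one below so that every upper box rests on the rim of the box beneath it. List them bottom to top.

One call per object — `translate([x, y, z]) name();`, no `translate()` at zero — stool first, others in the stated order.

stool();
translate([37, 16, 414]) open_box();
translate([38, 24, 663]) open_box_2();
translate([48, 25, 732]) open_box_3();
translate([53, 33, 1007]) open_box_4();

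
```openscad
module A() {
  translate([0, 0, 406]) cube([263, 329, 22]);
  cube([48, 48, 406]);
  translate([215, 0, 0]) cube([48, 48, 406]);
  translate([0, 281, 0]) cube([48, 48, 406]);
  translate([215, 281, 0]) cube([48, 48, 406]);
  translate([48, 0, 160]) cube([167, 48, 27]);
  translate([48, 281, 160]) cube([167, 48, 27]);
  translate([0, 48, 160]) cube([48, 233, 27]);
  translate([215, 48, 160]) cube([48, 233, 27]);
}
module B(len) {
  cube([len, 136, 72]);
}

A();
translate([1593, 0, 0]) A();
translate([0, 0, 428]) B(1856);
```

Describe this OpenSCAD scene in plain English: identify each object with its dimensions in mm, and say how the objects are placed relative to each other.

A is a four-legged stool. The seat is a 263×329×22 mm slab whose top surface is at z = 428 mm; four square legs, each 48×48 mm in cross-section, run from the floor (z = 0) to the underside of the seat, each flush with a corner of the seat. Four stretchers, 48 mm wide and 27 mm tall, connect adjacent legs with their undersides at z = 160 mm, each running between the inner faces of the legs it joins and aligned with the legs' outer faces on the other axis.

B is a rectangular beam 1856 mm long (x), 136 mm deep (y), 72 mm thick (z).

The beam spans the tops of two stools placed 1330 mm apart, resting at z = 428 mm.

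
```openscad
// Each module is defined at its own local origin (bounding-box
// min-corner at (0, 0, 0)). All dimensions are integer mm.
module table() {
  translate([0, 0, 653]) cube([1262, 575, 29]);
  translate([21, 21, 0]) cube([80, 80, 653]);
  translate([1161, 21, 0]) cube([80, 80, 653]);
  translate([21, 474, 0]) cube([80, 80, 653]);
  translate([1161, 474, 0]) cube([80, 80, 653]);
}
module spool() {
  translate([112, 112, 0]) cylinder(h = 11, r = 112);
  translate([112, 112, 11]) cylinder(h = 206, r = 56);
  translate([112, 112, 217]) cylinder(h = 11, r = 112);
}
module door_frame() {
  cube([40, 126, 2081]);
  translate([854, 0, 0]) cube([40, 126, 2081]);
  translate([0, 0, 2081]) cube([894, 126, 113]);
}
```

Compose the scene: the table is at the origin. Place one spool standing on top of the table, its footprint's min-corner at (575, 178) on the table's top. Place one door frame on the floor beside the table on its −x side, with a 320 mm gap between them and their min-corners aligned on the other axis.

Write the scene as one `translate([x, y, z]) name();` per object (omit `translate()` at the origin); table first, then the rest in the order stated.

table();
translate([575, 178, 682]) spool();
translate([-1214, 0, 0]) door_frame();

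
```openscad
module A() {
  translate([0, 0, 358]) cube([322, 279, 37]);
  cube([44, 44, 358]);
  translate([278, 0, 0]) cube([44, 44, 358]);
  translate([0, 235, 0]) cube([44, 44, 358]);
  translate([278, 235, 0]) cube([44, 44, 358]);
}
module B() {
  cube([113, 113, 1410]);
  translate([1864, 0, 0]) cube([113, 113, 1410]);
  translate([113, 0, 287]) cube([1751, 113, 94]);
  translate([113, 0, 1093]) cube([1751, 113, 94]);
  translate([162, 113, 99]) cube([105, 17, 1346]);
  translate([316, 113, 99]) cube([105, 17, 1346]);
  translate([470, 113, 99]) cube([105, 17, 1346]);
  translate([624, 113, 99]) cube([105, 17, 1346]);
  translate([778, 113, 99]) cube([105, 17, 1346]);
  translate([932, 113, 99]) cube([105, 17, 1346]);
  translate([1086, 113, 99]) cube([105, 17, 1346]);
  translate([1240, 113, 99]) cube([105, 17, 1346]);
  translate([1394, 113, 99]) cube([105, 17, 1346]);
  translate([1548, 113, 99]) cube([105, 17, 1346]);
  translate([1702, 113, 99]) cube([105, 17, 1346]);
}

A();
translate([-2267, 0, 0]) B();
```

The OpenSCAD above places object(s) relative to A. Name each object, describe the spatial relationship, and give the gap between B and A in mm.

A is a stool. B is a fence section. The fence section is on the floor beside the stool on its −x side. The gap between the fence section and the stool is 290 mm.

The fence section's nearest face is 290 mm from the stool's −x face.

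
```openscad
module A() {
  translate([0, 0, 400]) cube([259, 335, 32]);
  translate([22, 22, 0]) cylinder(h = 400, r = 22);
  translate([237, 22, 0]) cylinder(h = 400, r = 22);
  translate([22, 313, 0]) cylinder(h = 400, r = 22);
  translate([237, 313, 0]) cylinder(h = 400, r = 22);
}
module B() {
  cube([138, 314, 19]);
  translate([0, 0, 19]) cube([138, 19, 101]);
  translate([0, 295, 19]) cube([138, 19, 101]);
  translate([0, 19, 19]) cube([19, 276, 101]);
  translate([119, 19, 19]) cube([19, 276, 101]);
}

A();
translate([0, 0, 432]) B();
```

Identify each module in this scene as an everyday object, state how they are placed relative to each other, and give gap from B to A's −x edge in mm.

The open box's min-x is at 0; the stool's min-x is 0; gap = 0 mm.

A is a stool. B is an open box. The open box is on top of the stool. The gap from the open box to the stool's −x edge is 0 mm.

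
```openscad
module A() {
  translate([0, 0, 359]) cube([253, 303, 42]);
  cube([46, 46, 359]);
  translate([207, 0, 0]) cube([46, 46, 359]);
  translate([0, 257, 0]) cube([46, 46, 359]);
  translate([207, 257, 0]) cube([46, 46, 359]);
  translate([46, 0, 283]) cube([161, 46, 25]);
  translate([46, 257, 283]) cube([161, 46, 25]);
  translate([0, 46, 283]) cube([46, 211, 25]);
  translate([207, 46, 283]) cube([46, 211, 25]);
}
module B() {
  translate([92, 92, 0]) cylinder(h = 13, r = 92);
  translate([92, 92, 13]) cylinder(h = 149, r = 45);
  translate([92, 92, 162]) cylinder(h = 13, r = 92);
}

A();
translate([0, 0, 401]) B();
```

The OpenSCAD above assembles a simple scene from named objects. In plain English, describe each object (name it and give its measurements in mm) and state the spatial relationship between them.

A is a four-legged stool. The seat is a 253×303×42 mm slab whose top surface is at z = 401 mm; four square legs, each 46×46 mm in cross-section, run from the floor (z = 0) to the underside of the seat, each flush with a corner of the seat. Four stretchers, 46 mm wide and 25 mm tall, connect adjacent legs with their undersides at z = 283 mm, each running between the inner faces of the legs it joins and aligned with the legs' outer faces on the other axis.

B is a spool: two coaxial disc flanges of radius 92 mm and thickness 13 mm, joined by a core cylinder of radius 45 mm and height 149 mm. The lower flange rests on z = 0 and the three cylinders share a vertical axis.

The spool is on top of the stool.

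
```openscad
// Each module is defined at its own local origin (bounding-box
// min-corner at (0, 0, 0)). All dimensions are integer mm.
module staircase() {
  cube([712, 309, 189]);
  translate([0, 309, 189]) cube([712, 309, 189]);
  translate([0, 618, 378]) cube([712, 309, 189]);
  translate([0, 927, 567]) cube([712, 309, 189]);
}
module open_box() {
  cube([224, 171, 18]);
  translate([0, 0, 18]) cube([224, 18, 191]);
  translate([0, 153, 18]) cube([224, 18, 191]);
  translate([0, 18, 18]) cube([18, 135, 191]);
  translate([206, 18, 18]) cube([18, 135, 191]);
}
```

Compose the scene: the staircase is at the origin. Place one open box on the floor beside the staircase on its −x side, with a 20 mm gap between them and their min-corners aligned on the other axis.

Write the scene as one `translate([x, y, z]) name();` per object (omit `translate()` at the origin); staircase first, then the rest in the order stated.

staircase();
translate([-244, 0, 0]) open_box();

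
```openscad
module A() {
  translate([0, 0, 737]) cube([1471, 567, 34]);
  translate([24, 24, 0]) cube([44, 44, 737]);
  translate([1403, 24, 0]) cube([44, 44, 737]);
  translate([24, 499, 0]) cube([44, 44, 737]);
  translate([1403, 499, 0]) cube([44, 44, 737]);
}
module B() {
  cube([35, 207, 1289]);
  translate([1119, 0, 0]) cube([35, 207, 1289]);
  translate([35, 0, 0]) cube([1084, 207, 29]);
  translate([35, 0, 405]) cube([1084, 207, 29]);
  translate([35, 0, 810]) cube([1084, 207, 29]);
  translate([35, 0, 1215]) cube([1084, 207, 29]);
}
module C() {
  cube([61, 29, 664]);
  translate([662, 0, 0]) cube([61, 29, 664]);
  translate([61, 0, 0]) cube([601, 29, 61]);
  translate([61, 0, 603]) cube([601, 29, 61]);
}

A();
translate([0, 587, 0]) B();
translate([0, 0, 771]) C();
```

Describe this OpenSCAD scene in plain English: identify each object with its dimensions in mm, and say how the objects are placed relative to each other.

A is a table with a 1471×567 mm rectangular top, 34 mm thick, top surface at z = 771 mm, supported by four 44×44 mm square legs, each inset 24 mm from the nearest pair of top edges, running from the floor.

B is a bookshelf 1154 mm wide overall, 207 mm deep and 1289 mm tall. The two sides are 35 mm thick vertical panels. 4 horizontal shelves of 29 mm thickness span between the inner faces of the sides; the lowest shelf sits on the floor and shelves are stacked with a clear vertical gap of 376 mm between each pair.

C is a picture frame with a 601×542 mm rectangular opening (x by z) and a uniform 61 mm border on every side. Frame depth is 29 mm along y. It is built from two vertical stiles running the full outside height and two horizontal rails spanning the gap between the stiles.

The bookshelf is on the floor beside the table on its +y side. The picture frame is on top of the table.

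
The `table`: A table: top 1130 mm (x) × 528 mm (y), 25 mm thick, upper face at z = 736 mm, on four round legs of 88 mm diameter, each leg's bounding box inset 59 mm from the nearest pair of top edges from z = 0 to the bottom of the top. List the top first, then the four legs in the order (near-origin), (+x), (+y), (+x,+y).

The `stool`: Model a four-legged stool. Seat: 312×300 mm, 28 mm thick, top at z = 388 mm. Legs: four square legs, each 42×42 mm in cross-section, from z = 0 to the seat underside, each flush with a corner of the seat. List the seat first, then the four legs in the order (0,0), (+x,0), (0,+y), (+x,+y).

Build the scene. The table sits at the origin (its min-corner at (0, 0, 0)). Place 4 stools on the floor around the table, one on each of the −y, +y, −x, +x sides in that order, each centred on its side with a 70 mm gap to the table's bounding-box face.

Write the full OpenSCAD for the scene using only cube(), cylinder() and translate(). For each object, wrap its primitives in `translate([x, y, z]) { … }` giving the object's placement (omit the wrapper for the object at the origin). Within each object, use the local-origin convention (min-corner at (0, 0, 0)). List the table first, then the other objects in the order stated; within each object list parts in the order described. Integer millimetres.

translate([0, 0, 711]) cube([1130, 528, 25]);
translate([103, 103, 0]) cylinder(h = 711, r = 44);
translate([1027, 103, 0]) cylinder(h = 711, r = 44);
translate([103, 425, 0]) cylinder(h = 711, r = 44);
translate([1027, 425, 0]) cylinder(h = 711, r = 44);
translate([409, -370, 0]) {
  translate([0, 0, 360]) cube([312, 300, 28]);
  cube([42, 42, 360]);
  translate([270, 0, 0]) cube([42, 42, 360]);
  translate([0, 258, 0]) cube([42, 42, 360]);
  translate([270, 258, 0]) cube([42, 42, 360]);
}
translate([409, 598, 0]) {
  translate([0, 0, 360]) cube([312, 300, 28]);
  cube([42, 42, 360]);
  translate([270, 0, 0]) cube([42, 42, 360]);
  translate([0, 258, 0]) cube([42, 42, 360]);
  translate([270, 258, 0]) cube([42, 42, 360]);
}
translate([-382, 114, 0]) {
  translate([0, 0, 360]) cube([312, 300, 28]);
  cube([42, 42, 360]);
  translate([270, 0, 0]) cube([42, 42, 360]);
  translate([0, 258, 0]) cube([42, 42, 360]);
  translate([270, 258, 0]) cube([42, 42, 360]);
}
translate([1200, 114, 0]) {
  translate([0, 0, 360]) cube([312, 300, 28]);
  cube([42, 42, 360]);
  translate([270, 0, 0]) cube([42, 42, 360]);
  translate([0, 258, 0]) cube([42, 42, 360]);
  translate([270, 258, 0]) cube([42, 42, 360]);
}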